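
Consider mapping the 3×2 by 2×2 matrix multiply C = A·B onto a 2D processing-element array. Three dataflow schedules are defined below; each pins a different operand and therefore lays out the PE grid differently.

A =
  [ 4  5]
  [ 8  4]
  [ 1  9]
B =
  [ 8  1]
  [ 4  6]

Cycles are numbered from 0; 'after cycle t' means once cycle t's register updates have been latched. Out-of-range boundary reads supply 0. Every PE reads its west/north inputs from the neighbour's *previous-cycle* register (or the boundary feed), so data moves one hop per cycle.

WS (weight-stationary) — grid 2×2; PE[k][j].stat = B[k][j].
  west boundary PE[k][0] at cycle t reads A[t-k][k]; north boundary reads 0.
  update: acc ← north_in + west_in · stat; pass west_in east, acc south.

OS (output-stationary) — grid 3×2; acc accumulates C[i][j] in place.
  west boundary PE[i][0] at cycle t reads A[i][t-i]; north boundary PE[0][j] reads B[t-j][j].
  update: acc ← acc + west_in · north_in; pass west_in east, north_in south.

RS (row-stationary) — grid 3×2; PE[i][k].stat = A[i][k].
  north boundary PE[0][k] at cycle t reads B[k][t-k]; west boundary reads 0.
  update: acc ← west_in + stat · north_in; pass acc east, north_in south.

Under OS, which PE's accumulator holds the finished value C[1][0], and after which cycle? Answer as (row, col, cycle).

Under OS, C[1][0] lands at PE[1][0]:
  0: (1,0).acc=0  regs=<0,0>
  1: (1,0).acc=64  regs=<8,8>
  2: (1,0).acc=80  regs=<4,4>

(row, col, cycle) = (1, 0, 2)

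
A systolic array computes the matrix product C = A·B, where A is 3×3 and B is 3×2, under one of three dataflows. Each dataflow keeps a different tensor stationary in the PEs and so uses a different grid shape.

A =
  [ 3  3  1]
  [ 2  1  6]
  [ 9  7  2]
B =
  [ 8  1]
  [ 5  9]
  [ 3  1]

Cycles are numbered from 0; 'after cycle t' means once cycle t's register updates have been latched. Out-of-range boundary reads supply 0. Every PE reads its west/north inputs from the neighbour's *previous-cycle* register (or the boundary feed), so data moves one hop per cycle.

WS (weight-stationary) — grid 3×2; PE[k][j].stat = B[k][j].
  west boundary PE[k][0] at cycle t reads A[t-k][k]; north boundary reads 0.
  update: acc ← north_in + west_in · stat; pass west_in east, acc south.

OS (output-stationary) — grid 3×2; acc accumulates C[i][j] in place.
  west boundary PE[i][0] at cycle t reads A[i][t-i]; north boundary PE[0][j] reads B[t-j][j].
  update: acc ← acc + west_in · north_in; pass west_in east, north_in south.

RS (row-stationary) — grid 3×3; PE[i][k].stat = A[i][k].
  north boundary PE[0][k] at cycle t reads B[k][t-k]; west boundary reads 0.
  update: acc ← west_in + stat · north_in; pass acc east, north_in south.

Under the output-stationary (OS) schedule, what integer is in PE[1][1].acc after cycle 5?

PE[1][1].acc = 17

OS on a 3×2 grid — tracing PE[1][1] and its feeders:
  @0  [0,1]  acc 0  |  →0  ↓0
  @0  [1,0]  acc 0  |  →0  ↓0
  @0  [1,1]  acc 0  |  →0  ↓0
  @1  [0,1]  acc 3  |  →3  ↓1
  @1  [1,0]  acc 16  |  →2  ↓8
  @1  [1,1]  acc 0  |  →0  ↓0
  @2  [0,1]  acc 30  |  →3  ↓9
  @2  [1,0]  acc 21  |  →1  ↓5
  @2  [1,1]  acc 2  |  →2  ↓1
  @3  [0,1]  acc 31  |  →1  ↓1
  @3  [1,0]  acc 39  |  →6  ↓3
  @3  [1,1]  acc 11  |  →1  ↓9
  @4  [0,1]  acc 31  |  →0  ↓0
  @4  [1,0]  acc 39  |  →0  ↓0
  @4  [1,1]  acc 17  |  →6  ↓1
  @5  [0,1]  acc 31  |  →0  ↓0
  @5  [1,0]  acc 39  |  →0  ↓0
  @5  [1,1]  acc 17  |  →0  ↓0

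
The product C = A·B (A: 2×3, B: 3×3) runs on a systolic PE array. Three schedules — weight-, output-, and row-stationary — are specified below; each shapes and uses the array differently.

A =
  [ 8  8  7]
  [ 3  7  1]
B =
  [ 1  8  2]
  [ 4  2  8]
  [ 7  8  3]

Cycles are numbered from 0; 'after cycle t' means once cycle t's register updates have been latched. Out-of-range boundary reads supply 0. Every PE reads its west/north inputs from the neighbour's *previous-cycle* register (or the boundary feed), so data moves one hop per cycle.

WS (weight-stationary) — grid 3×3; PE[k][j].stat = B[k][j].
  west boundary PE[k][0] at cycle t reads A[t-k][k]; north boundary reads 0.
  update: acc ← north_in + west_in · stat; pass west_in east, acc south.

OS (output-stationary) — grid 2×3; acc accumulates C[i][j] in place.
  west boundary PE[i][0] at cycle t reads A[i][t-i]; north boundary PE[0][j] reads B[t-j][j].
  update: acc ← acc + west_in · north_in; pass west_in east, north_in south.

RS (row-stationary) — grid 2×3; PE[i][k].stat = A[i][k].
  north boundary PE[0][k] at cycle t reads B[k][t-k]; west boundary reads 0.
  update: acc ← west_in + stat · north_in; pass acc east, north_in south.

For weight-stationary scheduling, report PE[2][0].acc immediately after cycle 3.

PE[2][0].acc = 38

Tracing WS — 3×3 array, target PE[2][0]:
  after 0 — PE[1][0] acc=0, pass-E 0, pass-S 0
  after 0 — PE[2][0] acc=0, pass-E 0, pass-S 0
  after 1 — PE[1][0] acc=40, pass-E 8, pass-S 40
  after 1 — PE[2][0] acc=0, pass-E 0, pass-S 0
  after 2 — PE[1][0] acc=31, pass-E 7, pass-S 31
  after 2 — PE[2][0] acc=89, pass-E 7, pass-S 89
  after 3 — PE[1][0] acc=0, pass-E 0, pass-S 0
  after 3 — PE[2][0] acc=38, pass-E 1, pass-S 38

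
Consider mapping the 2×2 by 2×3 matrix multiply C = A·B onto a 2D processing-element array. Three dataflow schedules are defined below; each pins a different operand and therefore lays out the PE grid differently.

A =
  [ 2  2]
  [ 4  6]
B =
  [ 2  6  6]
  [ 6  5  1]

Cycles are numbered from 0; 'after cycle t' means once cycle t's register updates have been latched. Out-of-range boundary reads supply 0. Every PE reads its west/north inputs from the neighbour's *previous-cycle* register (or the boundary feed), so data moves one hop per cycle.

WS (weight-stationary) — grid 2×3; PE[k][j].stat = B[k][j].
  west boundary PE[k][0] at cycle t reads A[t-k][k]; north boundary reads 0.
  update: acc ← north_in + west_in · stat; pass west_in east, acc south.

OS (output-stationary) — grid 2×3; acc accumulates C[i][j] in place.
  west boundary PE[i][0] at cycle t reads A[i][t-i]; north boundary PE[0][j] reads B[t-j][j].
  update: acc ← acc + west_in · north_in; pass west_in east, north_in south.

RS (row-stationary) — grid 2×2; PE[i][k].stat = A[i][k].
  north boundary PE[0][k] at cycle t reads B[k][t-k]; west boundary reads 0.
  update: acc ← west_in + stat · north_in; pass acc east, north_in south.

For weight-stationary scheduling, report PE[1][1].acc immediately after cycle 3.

PE[1][1].acc = 54

WS 2×3: PE[1][1] cycle-by-cycle (with neighbour feeds):
  @0  [0,1]  acc 0  |  →0  ↓0
  @0  [1,0]  acc 0  |  →0  ↓0
  @0  [1,1]  acc 0  |  →0  ↓0
  @1  [0,1]  acc 12  |  →2  ↓12
  @1  [1,0]  acc 16  |  →2  ↓16
  @1  [1,1]  acc 0  |  →0  ↓0
  @2  [0,1]  acc 24  |  →4  ↓24
  @2  [1,0]  acc 44  |  →6  ↓44
  @2  [1,1]  acc 22  |  →2  ↓22
  @3  [0,1]  acc 0  |  →0  ↓0
  @3  [1,0]  acc 0  |  →0  ↓0
  @3  [1,1]  acc 54  |  →6  ↓54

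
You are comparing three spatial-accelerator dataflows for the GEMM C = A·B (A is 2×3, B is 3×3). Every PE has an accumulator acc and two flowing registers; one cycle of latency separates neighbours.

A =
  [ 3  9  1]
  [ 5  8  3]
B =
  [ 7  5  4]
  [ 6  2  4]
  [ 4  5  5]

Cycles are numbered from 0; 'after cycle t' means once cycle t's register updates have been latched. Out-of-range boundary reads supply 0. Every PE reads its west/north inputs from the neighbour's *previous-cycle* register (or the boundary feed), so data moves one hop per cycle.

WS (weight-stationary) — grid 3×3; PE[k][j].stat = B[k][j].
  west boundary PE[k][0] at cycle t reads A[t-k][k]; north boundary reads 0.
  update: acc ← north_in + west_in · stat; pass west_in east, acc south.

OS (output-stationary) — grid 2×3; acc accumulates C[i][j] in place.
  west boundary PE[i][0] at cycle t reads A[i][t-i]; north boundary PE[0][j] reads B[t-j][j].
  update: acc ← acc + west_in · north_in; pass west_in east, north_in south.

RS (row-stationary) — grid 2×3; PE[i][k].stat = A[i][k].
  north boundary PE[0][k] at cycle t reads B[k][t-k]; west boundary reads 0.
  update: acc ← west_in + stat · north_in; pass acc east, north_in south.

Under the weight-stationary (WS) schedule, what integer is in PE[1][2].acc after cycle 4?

WS 3×3: PE[1][2] cycle-by-cycle (with neighbour feeds):
  cycle 0: PE[0][2] → acc 0, east 0, south 0
  cycle 0: PE[1][1] → acc 0, east 0, south 0
  cycle 0: PE[1][2] → acc 0, east 0, south 0
  cycle 1: PE[0][2] → acc 0, east 0, south 0
  cycle 1: PE[1][1] → acc 0, east 0, south 0
  cycle 1: PE[1][2] → acc 0, east 0, south 0
  cycle 2: PE[0][2] → acc 12, east 3, south 12
  cycle 2: PE[1][1] → acc 33, east 9, south 33
  cycle 2: PE[1][2] → acc 0, east 0, south 0
  cycle 3: PE[0][2] → acc 20, east 5, south 20
  cycle 3: PE[1][1] → acc 41, east 8, south 41
  cycle 3: PE[1][2] → acc 48, east 9, south 48
  cycle 4: PE[0][2] → acc 0, east 0, south 0
  cycle 4: PE[1][1] → acc 0, east 0, south 0
  cycle 4: PE[1][2] → acc 52, east 8, south 52

PE[1][2].acc = 52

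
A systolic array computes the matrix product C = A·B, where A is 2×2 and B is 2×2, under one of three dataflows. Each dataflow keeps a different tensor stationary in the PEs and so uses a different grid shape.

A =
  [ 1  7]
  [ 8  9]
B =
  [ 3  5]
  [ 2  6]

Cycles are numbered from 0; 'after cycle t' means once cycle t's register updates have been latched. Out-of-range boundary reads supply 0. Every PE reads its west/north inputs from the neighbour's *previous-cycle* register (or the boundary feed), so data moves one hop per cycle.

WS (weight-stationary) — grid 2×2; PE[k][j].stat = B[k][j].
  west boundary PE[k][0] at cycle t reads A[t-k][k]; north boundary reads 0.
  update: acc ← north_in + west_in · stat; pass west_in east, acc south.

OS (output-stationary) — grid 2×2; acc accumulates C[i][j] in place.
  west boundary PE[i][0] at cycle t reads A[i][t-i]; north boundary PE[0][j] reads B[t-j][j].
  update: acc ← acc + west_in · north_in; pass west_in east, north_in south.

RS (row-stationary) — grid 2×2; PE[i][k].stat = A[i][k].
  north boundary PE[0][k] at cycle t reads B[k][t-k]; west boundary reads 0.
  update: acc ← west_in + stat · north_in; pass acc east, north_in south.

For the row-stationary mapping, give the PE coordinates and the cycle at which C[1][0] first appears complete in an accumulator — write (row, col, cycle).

(row, col, cycle) = (1, 1, 2)

RS — PE[1][1] is where C[1][0] collects:
  after 0 — PE[1][1] acc=0, pass-E 0, pass-S 0
  after 1 — PE[1][1] acc=0, pass-E 0, pass-S 0
  after 2 — PE[1][1] acc=42, pass-E 42, pass-S 2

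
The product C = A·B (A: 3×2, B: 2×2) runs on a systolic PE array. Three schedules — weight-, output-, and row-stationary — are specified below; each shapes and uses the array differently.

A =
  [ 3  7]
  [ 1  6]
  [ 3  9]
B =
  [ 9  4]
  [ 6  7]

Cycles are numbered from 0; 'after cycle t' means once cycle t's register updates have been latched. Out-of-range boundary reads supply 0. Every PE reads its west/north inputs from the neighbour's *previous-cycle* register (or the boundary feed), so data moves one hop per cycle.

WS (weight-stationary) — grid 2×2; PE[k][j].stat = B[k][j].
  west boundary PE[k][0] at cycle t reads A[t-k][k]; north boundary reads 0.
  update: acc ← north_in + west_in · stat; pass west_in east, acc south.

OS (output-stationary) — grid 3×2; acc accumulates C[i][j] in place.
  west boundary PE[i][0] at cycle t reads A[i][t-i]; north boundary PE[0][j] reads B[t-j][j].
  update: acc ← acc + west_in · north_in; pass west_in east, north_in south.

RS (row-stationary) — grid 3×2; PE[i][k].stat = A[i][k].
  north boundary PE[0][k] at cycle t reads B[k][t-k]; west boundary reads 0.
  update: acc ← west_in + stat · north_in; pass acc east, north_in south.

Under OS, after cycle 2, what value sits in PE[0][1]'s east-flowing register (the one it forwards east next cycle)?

register = 7

Tracing OS — 3×2 array, target PE[0][1]:
  after 0 — PE[0][0] acc=27, pass-E 3, pass-S 9
  after 0 — PE[0][1] acc=0, pass-E 0, pass-S 0
  after 1 — PE[0][0] acc=69, pass-E 7, pass-S 6
  after 1 — PE[0][1] acc=12, pass-E 3, pass-S 4
  after 2 — PE[0][0] acc=69, pass-E 0, pass-S 0
  after 2 — PE[0][1] acc=61, pass-E 7, pass-S 7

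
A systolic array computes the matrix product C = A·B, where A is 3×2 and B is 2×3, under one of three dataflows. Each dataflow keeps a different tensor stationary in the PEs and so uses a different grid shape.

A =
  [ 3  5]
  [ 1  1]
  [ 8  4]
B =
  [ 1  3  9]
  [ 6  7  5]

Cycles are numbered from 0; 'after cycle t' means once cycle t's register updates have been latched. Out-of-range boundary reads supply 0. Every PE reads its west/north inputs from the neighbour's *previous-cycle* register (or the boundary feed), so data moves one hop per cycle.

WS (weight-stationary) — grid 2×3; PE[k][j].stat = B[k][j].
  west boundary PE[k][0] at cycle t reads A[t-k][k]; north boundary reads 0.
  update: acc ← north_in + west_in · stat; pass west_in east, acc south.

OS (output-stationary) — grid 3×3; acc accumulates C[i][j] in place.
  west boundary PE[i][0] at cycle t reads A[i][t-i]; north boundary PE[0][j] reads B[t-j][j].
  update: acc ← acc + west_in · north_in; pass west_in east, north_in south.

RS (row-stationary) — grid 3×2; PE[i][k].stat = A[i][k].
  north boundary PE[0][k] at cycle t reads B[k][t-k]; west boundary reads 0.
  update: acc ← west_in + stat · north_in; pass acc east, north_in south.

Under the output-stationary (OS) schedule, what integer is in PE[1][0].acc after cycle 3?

PE[1][0].acc = 7

OS (3×3). Following PE[1][0] plus its west/north inputs:
  cycle 0: PE[0][0] → acc 3, east 3, south 1
  cycle 0: PE[1][0] → acc 0, east 0, south 0
  cycle 1: PE[0][0] → acc 33, east 5, south 6
  cycle 1: PE[1][0] → acc 1, east 1, south 1
  cycle 2: PE[0][0] → acc 33, east 0, south 0
  cycle 2: PE[1][0] → acc 7, east 1, south 6
  cycle 3: PE[0][0] → acc 33, east 0, south 0
  cycle 3: PE[1][0] → acc 7, east 0, south 0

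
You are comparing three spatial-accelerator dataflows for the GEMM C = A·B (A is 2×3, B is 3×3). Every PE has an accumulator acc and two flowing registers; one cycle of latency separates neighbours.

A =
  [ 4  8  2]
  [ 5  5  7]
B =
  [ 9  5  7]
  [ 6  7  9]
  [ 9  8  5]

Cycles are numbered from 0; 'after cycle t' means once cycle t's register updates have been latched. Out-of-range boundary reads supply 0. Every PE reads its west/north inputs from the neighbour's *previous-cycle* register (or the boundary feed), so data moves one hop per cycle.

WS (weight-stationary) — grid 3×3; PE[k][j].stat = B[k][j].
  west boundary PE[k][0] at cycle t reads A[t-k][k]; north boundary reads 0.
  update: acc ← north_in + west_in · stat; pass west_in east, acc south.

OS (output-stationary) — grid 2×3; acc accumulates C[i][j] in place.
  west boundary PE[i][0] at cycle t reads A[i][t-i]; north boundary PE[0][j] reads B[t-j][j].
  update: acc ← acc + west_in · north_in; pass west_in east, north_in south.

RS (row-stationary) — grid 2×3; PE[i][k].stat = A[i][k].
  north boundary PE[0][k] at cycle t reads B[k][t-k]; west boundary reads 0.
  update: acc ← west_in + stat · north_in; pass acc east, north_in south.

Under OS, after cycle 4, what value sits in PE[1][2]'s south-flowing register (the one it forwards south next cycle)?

register = 9

Tracing OS — 2×3 array, target PE[1][2]:
  c0 r0c2: 0 / 0 / 0
  c0 r1c1: 0 / 0 / 0
  c0 r1c2: 0 / 0 / 0
  c1 r0c2: 0 / 0 / 0
  c1 r1c1: 0 / 0 / 0
  c1 r1c2: 0 / 0 / 0
  c2 r0c2: 28 / 4 / 7
  c2 r1c1: 25 / 5 / 5
  c2 r1c2: 0 / 0 / 0
  c3 r0c2: 100 / 8 / 9
  c3 r1c1: 60 / 5 / 7
  c3 r1c2: 35 / 5 / 7
  c4 r0c2: 110 / 2 / 5
  c4 r1c1: 116 / 7 / 8
  c4 r1c2: 80 / 5 / 9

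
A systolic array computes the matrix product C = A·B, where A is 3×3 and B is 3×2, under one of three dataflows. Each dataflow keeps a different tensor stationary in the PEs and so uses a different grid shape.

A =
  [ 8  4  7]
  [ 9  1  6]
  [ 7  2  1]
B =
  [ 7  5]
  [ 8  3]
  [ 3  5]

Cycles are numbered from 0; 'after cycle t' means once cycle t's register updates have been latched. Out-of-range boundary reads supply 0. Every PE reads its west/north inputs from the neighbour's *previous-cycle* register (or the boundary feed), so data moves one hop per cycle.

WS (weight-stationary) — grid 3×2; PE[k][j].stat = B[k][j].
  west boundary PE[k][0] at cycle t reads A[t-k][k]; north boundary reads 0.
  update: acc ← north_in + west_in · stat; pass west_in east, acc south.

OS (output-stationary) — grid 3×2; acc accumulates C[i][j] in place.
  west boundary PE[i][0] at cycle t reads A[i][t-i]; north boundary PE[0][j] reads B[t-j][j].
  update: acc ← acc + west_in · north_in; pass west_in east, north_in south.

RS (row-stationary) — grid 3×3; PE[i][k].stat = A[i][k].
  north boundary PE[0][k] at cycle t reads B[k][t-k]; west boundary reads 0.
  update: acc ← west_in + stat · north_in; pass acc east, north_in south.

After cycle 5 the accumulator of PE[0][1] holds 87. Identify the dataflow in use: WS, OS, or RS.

dataflow = OS

— WS: 3×2; PE[0][1] trace:
  0: (0,1).acc=0  regs=<0,0>
  1: (0,1).acc=40  regs=<8,40>
  2: (0,1).acc=45  regs=<9,45>
  3: (0,1).acc=35  regs=<7,35>
  4: (0,1).acc=0  regs=<0,0>
  5: (0,1).acc=0  regs=<0,0>
— OS: 3×2; PE[0][1] trace:
  0: (0,1).acc=0  regs=<0,0>
  1: (0,1).acc=40  regs=<8,5>
  2: (0,1).acc=52  regs=<4,3>
  3: (0,1).acc=87  regs=<7,5>
  4: (0,1).acc=87  regs=<0,0>
  5: (0,1).acc=87  regs=<0,0>
— RS: 3×3; PE[0][1] trace:
  0: (0,1).acc=0  regs=<0,0>
  1: (0,1).acc=88  regs=<88,8>
  2: (0,1).acc=52  regs=<52,3>
  3: (0,1).acc=0  regs=<0,0>
  4: (0,1).acc=0  regs=<0,0>
  5: (0,1).acc=0  regs=<0,0>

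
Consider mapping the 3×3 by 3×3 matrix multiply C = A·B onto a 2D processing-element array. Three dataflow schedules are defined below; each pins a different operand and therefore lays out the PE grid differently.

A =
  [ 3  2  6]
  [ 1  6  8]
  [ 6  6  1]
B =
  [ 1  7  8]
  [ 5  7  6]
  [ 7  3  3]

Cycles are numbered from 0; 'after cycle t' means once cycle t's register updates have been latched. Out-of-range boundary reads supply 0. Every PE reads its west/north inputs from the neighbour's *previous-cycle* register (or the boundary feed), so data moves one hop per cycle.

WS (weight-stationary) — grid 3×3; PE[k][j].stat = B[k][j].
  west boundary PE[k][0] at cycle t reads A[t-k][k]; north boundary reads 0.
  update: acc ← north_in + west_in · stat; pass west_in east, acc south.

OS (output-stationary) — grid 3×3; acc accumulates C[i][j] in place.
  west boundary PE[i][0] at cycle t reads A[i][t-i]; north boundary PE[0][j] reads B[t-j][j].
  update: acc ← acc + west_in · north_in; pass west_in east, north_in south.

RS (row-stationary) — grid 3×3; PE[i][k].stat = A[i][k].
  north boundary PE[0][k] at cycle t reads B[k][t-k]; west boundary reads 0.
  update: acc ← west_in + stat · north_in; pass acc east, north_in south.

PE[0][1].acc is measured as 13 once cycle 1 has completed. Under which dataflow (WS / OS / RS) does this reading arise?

dataflow = RS

WS [3×3] PE[0][1] across cycles:
  [0] (0,1) acc=0 (h:0 v:0)
  [1] (0,1) acc=21 (h:3 v:21)
OS [3×3] PE[0][1] across cycles:
  [0] (0,1) acc=0 (h:0 v:0)
  [1] (0,1) acc=21 (h:3 v:7)
RS [3×3] PE[0][1] across cycles:
  [0] (0,1) acc=0 (h:0 v:0)
  [1] (0,1) acc=13 (h:13 v:5)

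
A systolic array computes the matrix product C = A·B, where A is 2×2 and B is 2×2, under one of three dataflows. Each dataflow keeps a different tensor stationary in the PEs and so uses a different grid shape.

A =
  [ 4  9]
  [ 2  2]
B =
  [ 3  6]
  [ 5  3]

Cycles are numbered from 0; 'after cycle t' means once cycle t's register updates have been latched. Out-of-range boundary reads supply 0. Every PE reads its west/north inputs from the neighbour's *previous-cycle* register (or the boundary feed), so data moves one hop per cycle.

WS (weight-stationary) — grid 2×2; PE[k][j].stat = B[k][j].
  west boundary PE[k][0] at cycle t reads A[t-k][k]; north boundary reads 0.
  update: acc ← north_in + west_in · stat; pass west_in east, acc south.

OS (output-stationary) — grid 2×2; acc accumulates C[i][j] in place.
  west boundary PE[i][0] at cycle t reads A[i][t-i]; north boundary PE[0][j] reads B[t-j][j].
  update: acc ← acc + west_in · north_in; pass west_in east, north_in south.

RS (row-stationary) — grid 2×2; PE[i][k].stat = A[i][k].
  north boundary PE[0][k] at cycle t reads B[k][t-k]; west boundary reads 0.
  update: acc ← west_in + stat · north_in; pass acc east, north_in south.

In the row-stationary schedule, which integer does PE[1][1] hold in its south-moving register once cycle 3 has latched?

RS on a 2×2 grid — tracing PE[1][1] and its feeders:
  0: (0,1).acc=0  regs=<0,0>
  0: (1,0).acc=0  regs=<0,0>
  0: (1,1).acc=0  regs=<0,0>
  1: (0,1).acc=57  regs=<57,5>
  1: (1,0).acc=6  regs=<6,3>
  1: (1,1).acc=0  regs=<0,0>
  2: (0,1).acc=51  regs=<51,3>
  2: (1,0).acc=12  regs=<12,6>
  2: (1,1).acc=16  regs=<16,5>
  3: (0,1).acc=0  regs=<0,0>
  3: (1,0).acc=0  regs=<0,0>
  3: (1,1).acc=18  regs=<18,3>

register = 3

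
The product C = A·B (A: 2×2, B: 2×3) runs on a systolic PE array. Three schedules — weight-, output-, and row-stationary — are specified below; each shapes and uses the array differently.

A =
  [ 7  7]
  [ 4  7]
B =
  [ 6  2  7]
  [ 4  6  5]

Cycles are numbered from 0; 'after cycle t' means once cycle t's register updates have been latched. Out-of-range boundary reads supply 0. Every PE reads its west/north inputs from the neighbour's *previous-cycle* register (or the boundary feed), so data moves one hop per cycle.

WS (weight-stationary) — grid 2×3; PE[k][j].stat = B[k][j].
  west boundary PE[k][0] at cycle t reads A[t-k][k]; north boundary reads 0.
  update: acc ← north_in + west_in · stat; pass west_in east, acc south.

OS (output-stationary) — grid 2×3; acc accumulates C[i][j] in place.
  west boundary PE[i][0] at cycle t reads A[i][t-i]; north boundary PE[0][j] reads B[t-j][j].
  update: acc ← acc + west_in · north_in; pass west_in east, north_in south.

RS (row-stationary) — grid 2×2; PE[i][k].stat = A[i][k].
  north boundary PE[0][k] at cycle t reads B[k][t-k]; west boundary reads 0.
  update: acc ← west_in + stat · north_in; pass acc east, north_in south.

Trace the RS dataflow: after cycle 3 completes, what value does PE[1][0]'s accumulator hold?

Tracing RS — 2×2 array, target PE[1][0]:
  0: (0,0).acc=42  regs=<42,6>
  0: (1,0).acc=0  regs=<0,0>
  1: (0,0).acc=14  regs=<14,2>
  1: (1,0).acc=24  regs=<24,6>
  2: (0,0).acc=49  regs=<49,7>
  2: (1,0).acc=8  regs=<8,2>
  3: (0,0).acc=0  regs=<0,0>
  3: (1,0).acc=28  regs=<28,7>

PE[1][0].acc = 28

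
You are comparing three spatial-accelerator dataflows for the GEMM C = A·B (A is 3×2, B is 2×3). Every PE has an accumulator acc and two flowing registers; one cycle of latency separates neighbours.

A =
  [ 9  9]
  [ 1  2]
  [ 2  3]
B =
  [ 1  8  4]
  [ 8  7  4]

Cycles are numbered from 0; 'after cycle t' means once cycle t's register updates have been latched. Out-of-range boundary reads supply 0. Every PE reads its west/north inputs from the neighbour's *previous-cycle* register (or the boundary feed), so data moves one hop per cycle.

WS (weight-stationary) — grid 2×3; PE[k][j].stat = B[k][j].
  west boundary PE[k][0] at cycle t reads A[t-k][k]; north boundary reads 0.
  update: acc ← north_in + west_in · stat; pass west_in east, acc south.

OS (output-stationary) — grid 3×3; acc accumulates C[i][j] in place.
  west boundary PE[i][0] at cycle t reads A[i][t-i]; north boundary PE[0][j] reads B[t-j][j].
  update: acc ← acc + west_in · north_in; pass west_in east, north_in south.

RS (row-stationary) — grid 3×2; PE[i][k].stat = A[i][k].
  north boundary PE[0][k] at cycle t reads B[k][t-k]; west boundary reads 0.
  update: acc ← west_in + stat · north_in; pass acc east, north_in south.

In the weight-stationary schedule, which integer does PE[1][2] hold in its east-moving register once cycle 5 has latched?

WS (2×3). Following PE[1][2] plus its west/north inputs:
  c0 r0c2: 0 / 0 / 0
  c0 r1c1: 0 / 0 / 0
  c0 r1c2: 0 / 0 / 0
  c1 r0c2: 0 / 0 / 0
  c1 r1c1: 0 / 0 / 0
  c1 r1c2: 0 / 0 / 0
  c2 r0c2: 36 / 9 / 36
  c2 r1c1: 135 / 9 / 135
  c2 r1c2: 0 / 0 / 0
  c3 r0c2: 4 / 1 / 4
  c3 r1c1: 22 / 2 / 22
  c3 r1c2: 72 / 9 / 72
  c4 r0c2: 8 / 2 / 8
  c4 r1c1: 37 / 3 / 37
  c4 r1c2: 12 / 2 / 12
  c5 r0c2: 0 / 0 / 0
  c5 r1c1: 0 / 0 / 0
  c5 r1c2: 20 / 3 / 20

register = 3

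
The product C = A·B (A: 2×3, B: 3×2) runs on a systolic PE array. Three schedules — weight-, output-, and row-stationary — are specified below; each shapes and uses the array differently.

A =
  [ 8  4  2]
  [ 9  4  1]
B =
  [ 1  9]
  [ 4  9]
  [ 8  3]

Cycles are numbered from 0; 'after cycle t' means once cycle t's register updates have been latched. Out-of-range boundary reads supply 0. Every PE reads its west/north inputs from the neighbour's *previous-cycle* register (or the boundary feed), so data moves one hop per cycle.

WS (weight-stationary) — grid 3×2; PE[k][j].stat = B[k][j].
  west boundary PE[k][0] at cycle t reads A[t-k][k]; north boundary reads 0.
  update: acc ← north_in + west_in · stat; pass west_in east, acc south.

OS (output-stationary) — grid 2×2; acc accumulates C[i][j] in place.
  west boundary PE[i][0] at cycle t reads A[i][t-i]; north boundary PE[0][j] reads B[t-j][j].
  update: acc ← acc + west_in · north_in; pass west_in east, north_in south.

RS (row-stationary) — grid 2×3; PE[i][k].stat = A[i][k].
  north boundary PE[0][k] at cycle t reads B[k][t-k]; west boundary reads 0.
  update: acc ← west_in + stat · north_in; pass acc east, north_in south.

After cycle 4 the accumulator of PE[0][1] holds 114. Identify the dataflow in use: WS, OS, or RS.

WS [3×2] PE[0][1] across cycles:
  0: (0,1).acc=0  regs=<0,0>
  1: (0,1).acc=72  regs=<8,72>
  2: (0,1).acc=81  regs=<9,81>
  3: (0,1).acc=0  regs=<0,0>
  4: (0,1).acc=0  regs=<0,0>
OS [2×2] PE[0][1] across cycles:
  0: (0,1).acc=0  regs=<0,0>
  1: (0,1).acc=72  regs=<8,9>
  2: (0,1).acc=108  regs=<4,9>
  3: (0,1).acc=114  regs=<2,3>
  4: (0,1).acc=114  regs=<0,0>
RS [2×3] PE[0][1] across cycles:
  0: (0,1).acc=0  regs=<0,0>
  1: (0,1).acc=24  regs=<24,4>
  2: (0,1).acc=108  regs=<108,9>
  3: (0,1).acc=0  regs=<0,0>
  4: (0,1).acc=0  regs=<0,0>

dataflow = OS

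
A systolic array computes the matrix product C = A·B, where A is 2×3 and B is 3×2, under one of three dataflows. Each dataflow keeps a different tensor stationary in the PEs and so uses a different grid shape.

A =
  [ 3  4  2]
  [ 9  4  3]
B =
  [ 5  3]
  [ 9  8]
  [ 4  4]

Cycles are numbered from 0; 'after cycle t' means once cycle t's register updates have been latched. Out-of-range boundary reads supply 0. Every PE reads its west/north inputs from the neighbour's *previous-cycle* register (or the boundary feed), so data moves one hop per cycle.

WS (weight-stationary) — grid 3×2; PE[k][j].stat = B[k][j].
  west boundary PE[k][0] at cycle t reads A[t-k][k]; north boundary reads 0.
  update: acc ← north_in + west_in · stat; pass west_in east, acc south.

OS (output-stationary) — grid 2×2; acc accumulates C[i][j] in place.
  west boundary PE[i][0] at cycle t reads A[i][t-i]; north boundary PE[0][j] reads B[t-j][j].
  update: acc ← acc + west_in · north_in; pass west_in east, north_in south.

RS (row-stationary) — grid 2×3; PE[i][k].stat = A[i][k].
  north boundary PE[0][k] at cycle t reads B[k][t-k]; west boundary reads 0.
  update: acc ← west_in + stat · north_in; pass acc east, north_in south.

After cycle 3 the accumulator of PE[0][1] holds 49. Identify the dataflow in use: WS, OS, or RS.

WS (3×2 grid), PE[0][1]:
  @0  [0,1]  acc 0  |  →0  ↓0
  @1  [0,1]  acc 9  |  →3  ↓9
  @2  [0,1]  acc 27  |  →9  ↓27
  @3  [0,1]  acc 0  |  →0  ↓0
OS (2×2 grid), PE[0][1]:
  @0  [0,1]  acc 0  |  →0  ↓0
  @1  [0,1]  acc 9  |  →3  ↓3
  @2  [0,1]  acc 41  |  →4  ↓8
  @3  [0,1]  acc 49  |  →2  ↓4
RS (2×3 grid), PE[0][1]:
  @0  [0,1]  acc 0  |  →0  ↓0
  @1  [0,1]  acc 51  |  →51  ↓9
  @2  [0,1]  acc 41  |  →41  ↓8
  @3  [0,1]  acc 0  |  →0  ↓0

dataflow = OS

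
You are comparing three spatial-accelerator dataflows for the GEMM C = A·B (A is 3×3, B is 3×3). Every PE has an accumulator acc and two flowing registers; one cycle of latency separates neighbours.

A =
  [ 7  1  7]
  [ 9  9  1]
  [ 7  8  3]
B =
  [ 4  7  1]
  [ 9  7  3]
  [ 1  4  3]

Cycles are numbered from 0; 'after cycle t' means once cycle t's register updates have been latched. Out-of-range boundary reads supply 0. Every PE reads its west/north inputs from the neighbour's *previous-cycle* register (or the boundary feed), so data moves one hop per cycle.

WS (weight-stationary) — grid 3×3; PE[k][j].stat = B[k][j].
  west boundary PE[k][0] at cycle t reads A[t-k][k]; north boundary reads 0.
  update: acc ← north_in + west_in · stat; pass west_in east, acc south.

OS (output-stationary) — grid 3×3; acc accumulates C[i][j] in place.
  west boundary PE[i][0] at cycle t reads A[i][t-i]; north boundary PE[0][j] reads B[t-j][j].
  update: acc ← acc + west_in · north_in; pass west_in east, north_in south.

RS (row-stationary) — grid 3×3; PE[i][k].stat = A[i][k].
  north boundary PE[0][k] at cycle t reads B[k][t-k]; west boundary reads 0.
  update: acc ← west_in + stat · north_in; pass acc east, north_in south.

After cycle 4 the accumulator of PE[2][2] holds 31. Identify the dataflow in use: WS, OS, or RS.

— WS: 3×3; PE[2][2] trace:
  0: (2,2).acc=0  regs=<0,0>
  1: (2,2).acc=0  regs=<0,0>
  2: (2,2).acc=0  regs=<0,0>
  3: (2,2).acc=0  regs=<0,0>
  4: (2,2).acc=31  regs=<7,31>
— OS: 3×3; PE[2][2] trace:
  0: (2,2).acc=0  regs=<0,0>
  1: (2,2).acc=0  regs=<0,0>
  2: (2,2).acc=0  regs=<0,0>
  3: (2,2).acc=0  regs=<0,0>
  4: (2,2).acc=7  regs=<7,1>
— RS: 3×3; PE[2][2] trace:
  0: (2,2).acc=0  regs=<0,0>
  1: (2,2).acc=0  regs=<0,0>
  2: (2,2).acc=0  regs=<0,0>
  3: (2,2).acc=0  regs=<0,0>
  4: (2,2).acc=103  regs=<103,1>

dataflow = WS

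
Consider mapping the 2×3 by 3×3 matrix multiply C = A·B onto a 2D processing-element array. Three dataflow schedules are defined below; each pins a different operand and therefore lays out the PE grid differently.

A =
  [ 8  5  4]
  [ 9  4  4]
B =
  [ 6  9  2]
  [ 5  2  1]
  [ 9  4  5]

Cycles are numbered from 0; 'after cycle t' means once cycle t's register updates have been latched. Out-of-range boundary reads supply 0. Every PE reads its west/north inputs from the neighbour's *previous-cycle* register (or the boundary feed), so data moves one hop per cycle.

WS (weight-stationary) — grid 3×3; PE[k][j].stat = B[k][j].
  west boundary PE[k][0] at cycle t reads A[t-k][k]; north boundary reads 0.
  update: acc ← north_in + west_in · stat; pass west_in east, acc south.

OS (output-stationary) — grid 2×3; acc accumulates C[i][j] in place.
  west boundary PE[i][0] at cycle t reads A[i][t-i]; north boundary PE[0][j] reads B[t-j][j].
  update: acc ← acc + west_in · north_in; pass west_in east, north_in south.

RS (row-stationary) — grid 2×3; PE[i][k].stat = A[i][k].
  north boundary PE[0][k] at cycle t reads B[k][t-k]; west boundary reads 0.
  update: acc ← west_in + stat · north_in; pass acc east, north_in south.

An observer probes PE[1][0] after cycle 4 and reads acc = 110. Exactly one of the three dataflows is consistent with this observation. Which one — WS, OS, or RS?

Under WS (3×3), PE[1][0]:
  t=0 PE[1][0]: acc=0 h=0 v=0
  t=1 PE[1][0]: acc=73 h=5 v=73
  t=2 PE[1][0]: acc=74 h=4 v=74
  t=3 PE[1][0]: acc=0 h=0 v=0
  t=4 PE[1][0]: acc=0 h=0 v=0
Under OS (2×3), PE[1][0]:
  t=0 PE[1][0]: acc=0 h=0 v=0
  t=1 PE[1][0]: acc=54 h=9 v=6
  t=2 PE[1][0]: acc=74 h=4 v=5
  t=3 PE[1][0]: acc=110 h=4 v=9
  t=4 PE[1][0]: acc=110 h=0 v=0
Under RS (2×3), PE[1][0]:
  t=0 PE[1][0]: acc=0 h=0 v=0
  t=1 PE[1][0]: acc=54 h=54 v=6
  t=2 PE[1][0]: acc=81 h=81 v=9
  t=3 PE[1][0]: acc=18 h=18 v=2
  t=4 PE[1][0]: acc=0 h=0 v=0

dataflow = OS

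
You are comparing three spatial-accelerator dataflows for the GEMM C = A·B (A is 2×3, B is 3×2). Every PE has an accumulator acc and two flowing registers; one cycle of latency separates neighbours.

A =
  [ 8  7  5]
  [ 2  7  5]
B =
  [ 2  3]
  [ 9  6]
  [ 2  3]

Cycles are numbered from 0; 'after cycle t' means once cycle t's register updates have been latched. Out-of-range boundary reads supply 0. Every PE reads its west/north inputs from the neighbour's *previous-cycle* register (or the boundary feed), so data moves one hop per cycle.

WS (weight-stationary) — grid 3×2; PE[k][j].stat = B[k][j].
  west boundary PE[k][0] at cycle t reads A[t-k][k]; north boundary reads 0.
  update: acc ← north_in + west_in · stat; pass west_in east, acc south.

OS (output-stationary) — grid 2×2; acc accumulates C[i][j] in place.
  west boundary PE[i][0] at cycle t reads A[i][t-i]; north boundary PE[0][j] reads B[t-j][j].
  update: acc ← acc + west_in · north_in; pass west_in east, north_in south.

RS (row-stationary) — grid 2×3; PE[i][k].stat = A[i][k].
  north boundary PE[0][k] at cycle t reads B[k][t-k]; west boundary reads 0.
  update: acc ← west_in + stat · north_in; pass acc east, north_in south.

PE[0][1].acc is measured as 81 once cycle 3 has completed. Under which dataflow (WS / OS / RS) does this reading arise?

WS (3×2 grid), PE[0][1]:
  step 0 · PE0,1: acc=0; fwd→0 fwd↓0
  step 1 · PE0,1: acc=24; fwd→8 fwd↓24
  step 2 · PE0,1: acc=6; fwd→2 fwd↓6
  step 3 · PE0,1: acc=0; fwd→0 fwd↓0
OS (2×2 grid), PE[0][1]:
  step 0 · PE0,1: acc=0; fwd→0 fwd↓0
  step 1 · PE0,1: acc=24; fwd→8 fwd↓3
  step 2 · PE0,1: acc=66; fwd→7 fwd↓6
  step 3 · PE0,1: acc=81; fwd→5 fwd↓3
RS (2×3 grid), PE[0][1]:
  step 0 · PE0,1: acc=0; fwd→0 fwd↓0
  step 1 · PE0,1: acc=79; fwd→79 fwd↓9
  step 2 · PE0,1: acc=66; fwd→66 fwd↓6
  step 3 · PE0,1: acc=0; fwd→0 fwd↓0

dataflow = OS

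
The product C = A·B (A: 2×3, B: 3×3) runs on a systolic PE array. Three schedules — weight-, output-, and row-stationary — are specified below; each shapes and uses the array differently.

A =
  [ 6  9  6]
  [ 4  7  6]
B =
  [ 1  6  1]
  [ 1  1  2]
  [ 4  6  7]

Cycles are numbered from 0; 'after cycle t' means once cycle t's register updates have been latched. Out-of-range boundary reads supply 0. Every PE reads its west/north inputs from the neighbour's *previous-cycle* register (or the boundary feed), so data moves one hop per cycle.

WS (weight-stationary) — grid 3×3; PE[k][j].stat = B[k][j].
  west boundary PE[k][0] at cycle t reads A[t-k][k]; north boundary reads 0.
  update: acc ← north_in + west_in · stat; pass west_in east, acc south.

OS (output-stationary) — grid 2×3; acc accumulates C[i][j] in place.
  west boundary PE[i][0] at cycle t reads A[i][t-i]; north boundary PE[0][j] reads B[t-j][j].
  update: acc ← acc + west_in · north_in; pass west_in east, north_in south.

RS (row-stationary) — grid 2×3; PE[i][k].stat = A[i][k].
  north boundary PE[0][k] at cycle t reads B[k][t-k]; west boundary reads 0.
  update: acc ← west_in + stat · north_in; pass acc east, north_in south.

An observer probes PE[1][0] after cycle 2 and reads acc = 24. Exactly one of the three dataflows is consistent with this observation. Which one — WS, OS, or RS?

— WS: 3×3; PE[1][0] trace:
  cycle 0: PE[1][0] → acc 0, east 0, south 0
  cycle 1: PE[1][0] → acc 15, east 9, south 15
  cycle 2: PE[1][0] → acc 11, east 7, south 11
— OS: 2×3; PE[1][0] trace:
  cycle 0: PE[1][0] → acc 0, east 0, south 0
  cycle 1: PE[1][0] → acc 4, east 4, south 1
  cycle 2: PE[1][0] → acc 11, east 7, south 1
— RS: 2×3; PE[1][0] trace:
  cycle 0: PE[1][0] → acc 0, east 0, south 0
  cycle 1: PE[1][0] → acc 4, east 4, south 1
  cycle 2: PE[1][0] → acc 24, east 24, south 6

dataflow = RS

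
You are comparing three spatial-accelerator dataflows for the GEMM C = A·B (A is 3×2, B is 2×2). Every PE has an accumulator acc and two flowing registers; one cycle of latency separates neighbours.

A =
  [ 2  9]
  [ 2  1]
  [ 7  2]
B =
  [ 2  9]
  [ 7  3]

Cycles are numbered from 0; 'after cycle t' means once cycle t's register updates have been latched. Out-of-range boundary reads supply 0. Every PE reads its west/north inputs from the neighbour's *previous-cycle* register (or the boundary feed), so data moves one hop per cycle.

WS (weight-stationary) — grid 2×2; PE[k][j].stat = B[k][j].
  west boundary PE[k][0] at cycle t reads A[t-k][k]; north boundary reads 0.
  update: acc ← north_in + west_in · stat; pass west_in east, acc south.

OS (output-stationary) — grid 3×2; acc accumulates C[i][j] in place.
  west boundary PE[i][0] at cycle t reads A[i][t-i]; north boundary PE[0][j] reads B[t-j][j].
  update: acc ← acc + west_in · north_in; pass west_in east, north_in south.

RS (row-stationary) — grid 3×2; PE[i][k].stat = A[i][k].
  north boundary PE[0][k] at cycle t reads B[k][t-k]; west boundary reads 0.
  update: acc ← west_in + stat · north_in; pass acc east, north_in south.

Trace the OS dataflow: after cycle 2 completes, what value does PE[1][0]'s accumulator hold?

PE[1][0].acc = 11

OS 3×2: PE[1][0] cycle-by-cycle (with neighbour feeds):
  0: (0,0).acc=4  regs=<2,2>
  0: (1,0).acc=0  regs=<0,0>
  1: (0,0).acc=67  regs=<9,7>
  1: (1,0).acc=4  regs=<2,2>
  2: (0,0).acc=67  regs=<0,0>
  2: (1,0).acc=11  regs=<1,7>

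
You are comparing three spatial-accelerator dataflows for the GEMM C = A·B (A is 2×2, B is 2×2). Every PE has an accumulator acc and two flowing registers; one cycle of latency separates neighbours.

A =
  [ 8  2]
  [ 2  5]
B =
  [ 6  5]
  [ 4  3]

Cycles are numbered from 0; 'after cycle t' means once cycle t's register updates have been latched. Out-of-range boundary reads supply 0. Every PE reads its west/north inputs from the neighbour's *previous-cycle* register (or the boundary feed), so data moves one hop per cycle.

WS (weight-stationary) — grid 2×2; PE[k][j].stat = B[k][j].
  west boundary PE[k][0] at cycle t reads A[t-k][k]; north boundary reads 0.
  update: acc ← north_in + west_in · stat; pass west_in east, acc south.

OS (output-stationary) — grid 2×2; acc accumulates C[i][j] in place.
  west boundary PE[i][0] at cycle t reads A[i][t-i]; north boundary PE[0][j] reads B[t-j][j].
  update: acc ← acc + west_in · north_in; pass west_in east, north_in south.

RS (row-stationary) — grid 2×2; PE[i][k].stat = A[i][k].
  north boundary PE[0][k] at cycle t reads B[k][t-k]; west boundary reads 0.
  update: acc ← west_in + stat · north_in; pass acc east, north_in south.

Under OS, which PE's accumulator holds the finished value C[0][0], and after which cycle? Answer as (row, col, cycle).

(row, col, cycle) = (0, 0, 1)

Under OS, C[0][0] lands at PE[0][0]:
  0: (0,0).acc=48  regs=<8,6>
  1: (0,0).acc=56  regs=<2,4>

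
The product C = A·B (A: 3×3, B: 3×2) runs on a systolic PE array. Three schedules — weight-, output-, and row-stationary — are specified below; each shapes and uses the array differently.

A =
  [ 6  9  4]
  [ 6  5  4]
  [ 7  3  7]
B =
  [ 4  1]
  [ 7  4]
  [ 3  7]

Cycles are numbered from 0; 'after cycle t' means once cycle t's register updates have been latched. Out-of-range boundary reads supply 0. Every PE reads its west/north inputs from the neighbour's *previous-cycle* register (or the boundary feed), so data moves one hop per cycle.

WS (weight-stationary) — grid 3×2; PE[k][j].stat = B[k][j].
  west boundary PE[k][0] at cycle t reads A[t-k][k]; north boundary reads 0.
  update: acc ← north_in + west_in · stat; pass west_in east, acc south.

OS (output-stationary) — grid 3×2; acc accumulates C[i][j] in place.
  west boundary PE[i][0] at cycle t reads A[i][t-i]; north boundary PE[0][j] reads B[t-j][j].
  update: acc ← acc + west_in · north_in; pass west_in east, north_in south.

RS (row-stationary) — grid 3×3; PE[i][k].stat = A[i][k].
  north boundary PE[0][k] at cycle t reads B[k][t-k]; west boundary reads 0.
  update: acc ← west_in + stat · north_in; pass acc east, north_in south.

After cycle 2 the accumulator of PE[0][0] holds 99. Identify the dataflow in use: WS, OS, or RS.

dataflow = OS

— WS: 3×2; PE[0][0] trace:
  c0 r0c0: 24 / 6 / 24
  c1 r0c0: 24 / 6 / 24
  c2 r0c0: 28 / 7 / 28
— OS: 3×2; PE[0][0] trace:
  c0 r0c0: 24 / 6 / 4
  c1 r0c0: 87 / 9 / 7
  c2 r0c0: 99 / 4 / 3
— RS: 3×3; PE[0][0] trace:
  c0 r0c0: 24 / 24 / 4
  c1 r0c0: 6 / 6 / 1
  c2 r0c0: 0 / 0 / 0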